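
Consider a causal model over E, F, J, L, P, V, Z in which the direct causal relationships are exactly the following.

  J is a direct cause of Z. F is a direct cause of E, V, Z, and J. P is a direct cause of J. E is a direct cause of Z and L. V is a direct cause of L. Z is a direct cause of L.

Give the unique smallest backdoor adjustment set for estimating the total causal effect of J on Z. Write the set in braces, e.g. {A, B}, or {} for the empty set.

Variables eligible for adjustment (non-descendants of J, excluding J and Z): {E, F, P, V}.
Backdoor paths from J to Z:
  P1: J <- F -> E -> Z
  P2: J <- F -> E -> L <- Z
  P3: J <- F -> Z
  P4: J <- F -> V -> L <- E -> Z
  P5: J <- F -> V -> L <- Z
The empty set is not sufficient: P1 (J <- F -> E -> Z) has no collider blocking it and no conditioned non-collider, so it is open.
Try {F}:
  P1: blocked at fork node F ∈ conditioning set.
  P2: blocked at fork node F ∈ conditioning set.
  P3: blocked at fork node F ∈ conditioning set.
  P4: blocked at fork node F ∈ conditioning set.
  P5: blocked at fork node F ∈ conditioning set.
{F} contains no descendant of J and blocks every backdoor path.
No other singleton works — e.g. {P} leaves P1 open — so {F} is the unique smallest valid adjustment set.

{F}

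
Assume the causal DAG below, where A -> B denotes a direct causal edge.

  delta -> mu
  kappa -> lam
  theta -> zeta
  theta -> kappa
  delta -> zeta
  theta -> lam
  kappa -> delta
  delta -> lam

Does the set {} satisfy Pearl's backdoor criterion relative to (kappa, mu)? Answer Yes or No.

Yes

Backdoor paths from kappa to mu (paths whose first edge points into kappa):
  P1: kappa <- theta -> zeta <- delta -> mu
  P2: kappa <- theta -> lam <- delta -> mu
Condition 1 (no descendant of kappa in the set): holds — descendants of kappa are {delta, lam, mu, zeta}; none are in {}.
Condition 2 (every backdoor path blocked by {}):
  P1: blocked at collider zeta (neither it nor any descendant is in the conditioning set).
  P2: blocked at collider lam (neither it nor any descendant is in the conditioning set).
{} satisfies the backdoor criterion.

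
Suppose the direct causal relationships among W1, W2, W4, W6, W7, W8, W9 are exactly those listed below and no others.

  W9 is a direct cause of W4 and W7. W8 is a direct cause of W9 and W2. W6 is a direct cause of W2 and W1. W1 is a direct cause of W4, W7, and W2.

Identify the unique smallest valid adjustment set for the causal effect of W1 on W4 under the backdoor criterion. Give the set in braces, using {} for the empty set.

Variables eligible for adjustment (non-descendants of W1, excluding W1 and W4): {W6, W8, W9}.
Backdoor paths from W1 to W4:
  P1: W1 <- W6 -> W2 <- W8 -> W9 -> W4
Each backdoor path contains an unconditioned collider, so every path is already blocked with the empty conditioning set:
  P1: blocked at collider W2 (neither it nor any descendant is in the conditioning set).
The empty set is therefore the unique smallest valid set.

{}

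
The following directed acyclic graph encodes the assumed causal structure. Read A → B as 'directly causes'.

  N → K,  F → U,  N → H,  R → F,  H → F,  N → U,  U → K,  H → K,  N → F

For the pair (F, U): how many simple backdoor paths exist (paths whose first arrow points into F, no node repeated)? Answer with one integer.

A backdoor path from F to U is any simple undirected path whose first edge points into F (i.e. leaves F via a parent).
Parents of F: {H, N, R}.
Enumerating:
  P1: F <- N -> H -> K <- U
  P2: F <- N -> U
  P3: F <- N -> K <- U
  P4: F <- H <- N -> U
  P5: F <- H <- N -> K <- U
  P6: F <- H -> K <- N -> U
  P7: F <- H -> K <- U
That exhausts the simple backdoor paths. Count: 7.

7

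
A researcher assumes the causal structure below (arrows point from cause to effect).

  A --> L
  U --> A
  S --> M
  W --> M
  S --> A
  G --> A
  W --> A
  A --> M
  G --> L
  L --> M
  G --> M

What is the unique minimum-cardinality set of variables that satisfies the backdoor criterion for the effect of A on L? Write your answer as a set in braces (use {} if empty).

{G}

Variables eligible for adjustment (non-descendants of A, excluding A and L): {G, S, U, W}.
Backdoor paths from A to L:
  P1: A <- G -> L
  P2: A <- G -> M <- L
  P3: A <- S -> M <- G -> L
  P4: A <- S -> M <- L
  P5: A <- W -> M <- G -> L
  P6: A <- W -> M <- L
The empty set is not sufficient: P1 (A <- G -> L) has no collider blocking it and no conditioned non-collider, so it is open.
Try {G}:
  P1: blocked at fork node G ∈ conditioning set.
  P2: blocked at fork node G ∈ conditioning set.
  P3: blocked at collider M (neither it nor any descendant is in the conditioning set).
  P4: blocked at collider M (neither it nor any descendant is in the conditioning set).
  P5: blocked at collider M (neither it nor any descendant is in the conditioning set).
  P6: blocked at collider M (neither it nor any descendant is in the conditioning set).
{G} contains no descendant of A and blocks every backdoor path.
No other singleton works — e.g. {U} leaves P1 open — so {G} is the unique smallest valid adjustment set.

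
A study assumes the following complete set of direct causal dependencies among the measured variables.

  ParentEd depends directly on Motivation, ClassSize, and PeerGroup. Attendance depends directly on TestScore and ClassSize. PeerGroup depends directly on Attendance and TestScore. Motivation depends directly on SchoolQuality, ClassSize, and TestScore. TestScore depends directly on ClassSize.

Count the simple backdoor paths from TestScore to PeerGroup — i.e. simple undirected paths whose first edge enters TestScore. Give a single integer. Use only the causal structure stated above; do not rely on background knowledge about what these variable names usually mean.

A backdoor path from TestScore to PeerGroup is any simple undirected path whose first edge points into TestScore (i.e. leaves TestScore via a parent).
Parents of TestScore: {ClassSize}.
Enumerating:
  P1: TestScore <- ClassSize -> Attendance -> PeerGroup
  P2: TestScore <- ClassSize -> Motivation -> ParentEd <- PeerGroup
  P3: TestScore <- ClassSize -> ParentEd <- PeerGroup
That exhausts the simple backdoor paths. Count: 3.

3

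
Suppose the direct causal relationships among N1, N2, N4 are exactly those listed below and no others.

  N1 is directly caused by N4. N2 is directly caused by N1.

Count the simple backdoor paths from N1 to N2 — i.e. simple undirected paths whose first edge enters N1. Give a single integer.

0

A backdoor path from N1 to N2 is any simple undirected path whose first edge points into N1 (i.e. leaves N1 via a parent).
Parents of N1: {N4}.
No simple path from any parent of N1 reaches N2 without revisiting N1, so there are no backdoor paths.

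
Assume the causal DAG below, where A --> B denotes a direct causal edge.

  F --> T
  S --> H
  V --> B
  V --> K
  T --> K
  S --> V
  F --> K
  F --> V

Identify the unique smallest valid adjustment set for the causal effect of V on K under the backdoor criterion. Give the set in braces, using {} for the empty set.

Variables eligible for adjustment (non-descendants of V, excluding V and K): {F, H, S, T}.
Backdoor paths from V to K:
  P1: V <- F -> T -> K
  P2: V <- F -> K
The empty set is not sufficient: P1 (V <- F -> T -> K) has no collider blocking it and no conditioned non-collider, so it is open.
Try {F}:
  P1: blocked at fork node F ∈ conditioning set.
  P2: blocked at fork node F ∈ conditioning set.
{F} contains no descendant of V and blocks every backdoor path.
No other singleton works — e.g. {S} leaves P1 open — so {F} is the unique smallest valid adjustment set.

{F}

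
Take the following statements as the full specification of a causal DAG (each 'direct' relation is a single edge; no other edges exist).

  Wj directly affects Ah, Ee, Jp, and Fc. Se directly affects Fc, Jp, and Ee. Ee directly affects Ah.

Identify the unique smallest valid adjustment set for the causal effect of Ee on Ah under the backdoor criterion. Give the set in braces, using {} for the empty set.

{Wj}

Variables eligible for adjustment (non-descendants of Ee, excluding Ee and Ah): {Fc, Jp, Se, Wj}.
Backdoor paths from Ee to Ah:
  P1: Ee <- Se -> Jp <- Wj -> Ah
  P2: Ee <- Se -> Fc <- Wj -> Ah
  P3: Ee <- Wj -> Ah
The empty set is not sufficient: P3 (Ee <- Wj -> Ah) has no collider blocking it and no conditioned non-collider, so it is open.
Try {Wj}:
  P1: blocked at collider Jp (neither it nor any descendant is in the conditioning set).
  P2: blocked at collider Fc (neither it nor any descendant is in the conditioning set).
  P3: blocked at fork node Wj ∈ conditioning set.
{Wj} contains no descendant of Ee and blocks every backdoor path.
No other singleton works — e.g. {Se} leaves P3 open — so {Wj} is the unique smallest valid adjustment set.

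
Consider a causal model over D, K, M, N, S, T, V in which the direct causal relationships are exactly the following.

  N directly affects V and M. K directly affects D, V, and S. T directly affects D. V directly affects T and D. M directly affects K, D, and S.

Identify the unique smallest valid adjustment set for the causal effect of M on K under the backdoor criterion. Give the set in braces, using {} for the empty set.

{}

Variables eligible for adjustment (non-descendants of M, excluding M and K): {N}.
Backdoor paths from M to K:
  P1: M <- N -> V <- K
  P2: M <- N -> V -> T -> D <- K
  P3: M <- N -> V -> D <- K
Each backdoor path contains an unconditioned collider, so every path is already blocked with the empty conditioning set:
  P1: blocked at collider V (neither it nor any descendant is in the conditioning set).
  P2: blocked at collider D (neither it nor any descendant is in the conditioning set).
  P3: blocked at collider D (neither it nor any descendant is in the conditioning set).
The empty set is therefore the unique smallest valid set.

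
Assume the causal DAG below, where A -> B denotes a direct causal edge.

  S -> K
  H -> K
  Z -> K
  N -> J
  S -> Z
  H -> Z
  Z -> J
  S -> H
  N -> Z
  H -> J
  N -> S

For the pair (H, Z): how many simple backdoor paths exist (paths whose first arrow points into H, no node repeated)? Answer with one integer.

A backdoor path from H to Z is any simple undirected path whose first edge points into H (i.e. leaves H via a parent).
Parents of H: {S}.
Enumerating:
  P1: H <- S <- N -> Z
  P2: H <- S <- N -> J <- Z
  P3: H <- S -> Z
  P4: H <- S -> K <- Z
That exhausts the simple backdoor paths. Count: 4.

4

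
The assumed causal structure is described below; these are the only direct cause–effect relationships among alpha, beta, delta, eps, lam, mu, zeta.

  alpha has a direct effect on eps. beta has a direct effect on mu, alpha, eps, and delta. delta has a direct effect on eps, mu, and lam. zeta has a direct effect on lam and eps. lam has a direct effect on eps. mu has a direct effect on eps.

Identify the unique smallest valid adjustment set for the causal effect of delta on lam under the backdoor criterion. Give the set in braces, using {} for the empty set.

Variables eligible for adjustment (non-descendants of delta, excluding delta and lam): {alpha, beta, zeta}.
Backdoor paths from delta to lam:
  P1: delta <- beta -> alpha -> eps <- zeta -> lam
  P2: delta <- beta -> alpha -> eps <- lam
  P3: delta <- beta -> mu -> eps <- zeta -> lam
  P4: delta <- beta -> mu -> eps <- lam
  P5: delta <- beta -> eps <- zeta -> lam
  P6: delta <- beta -> eps <- lam
Each backdoor path contains an unconditioned collider, so every path is already blocked with the empty conditioning set:
  P1: blocked at collider eps (neither it nor any descendant is in the conditioning set).
  P2: blocked at collider eps (neither it nor any descendant is in the conditioning set).
  P3: blocked at collider eps (neither it nor any descendant is in the conditioning set).
  P4: blocked at collider eps (neither it nor any descendant is in the conditioning set).
  P5: blocked at collider eps (neither it nor any descendant is in the conditioning set).
  P6: blocked at collider eps (neither it nor any descendant is in the conditioning set).
The empty set is therefore the unique smallest valid set.

{}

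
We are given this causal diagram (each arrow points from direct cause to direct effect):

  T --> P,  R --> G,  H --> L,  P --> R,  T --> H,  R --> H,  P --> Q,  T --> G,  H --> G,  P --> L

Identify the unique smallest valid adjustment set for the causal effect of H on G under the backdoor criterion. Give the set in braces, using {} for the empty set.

{R, T}

Variables eligible for adjustment (non-descendants of H, excluding H and G): {P, Q, R, T}.
Backdoor paths from H to G:
  P1: H <- T -> P -> R -> G
  P2: H <- T -> G
  P3: H <- R <- P <- T -> G
  P4: H <- R -> G
The empty set is not sufficient: P1 (H <- T -> P -> R -> G) has no collider blocking it and no conditioned non-collider, so it is open.
Try {R, T}:
  P1: blocked at fork node T ∈ conditioning set.
  P2: blocked at fork node T ∈ conditioning set.
  P3: blocked at chain node R ∈ conditioning set.
  P4: blocked at fork node R ∈ conditioning set.
{R, T} contains no descendant of H and blocks every backdoor path.
Every element of {R, T} is needed (dropping R leaves P4 open; dropping T leaves P2 open), so no proper subset is valid.
Among all size-2 subsets of the eligible variables, only {R, T} blocks every backdoor path, so it is the unique smallest valid adjustment set.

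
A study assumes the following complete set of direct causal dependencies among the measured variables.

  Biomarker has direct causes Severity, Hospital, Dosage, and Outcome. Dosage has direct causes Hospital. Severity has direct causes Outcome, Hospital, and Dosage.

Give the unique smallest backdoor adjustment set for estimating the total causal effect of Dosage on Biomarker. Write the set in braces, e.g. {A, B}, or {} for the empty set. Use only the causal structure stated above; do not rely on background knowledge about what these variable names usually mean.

Variables eligible for adjustment (non-descendants of Dosage, excluding Dosage and Biomarker): {Hospital, Outcome}.
Backdoor paths from Dosage to Biomarker:
  P1: Dosage <- Hospital -> Severity <- Outcome -> Biomarker
  P2: Dosage <- Hospital -> Severity -> Biomarker
  P3: Dosage <- Hospital -> Biomarker
The empty set is not sufficient: P2 (Dosage <- Hospital -> Severity -> Biomarker) has no collider blocking it and no conditioned non-collider, so it is open.
Try {Hospital}:
  P1: blocked at fork node Hospital ∈ conditioning set.
  P2: blocked at fork node Hospital ∈ conditioning set.
  P3: blocked at fork node Hospital ∈ conditioning set.
{Hospital} contains no descendant of Dosage and blocks every backdoor path.
No other singleton works — e.g. {Outcome} leaves P2 open — so {Hospital} is the unique smallest valid adjustment set.

{Hospital}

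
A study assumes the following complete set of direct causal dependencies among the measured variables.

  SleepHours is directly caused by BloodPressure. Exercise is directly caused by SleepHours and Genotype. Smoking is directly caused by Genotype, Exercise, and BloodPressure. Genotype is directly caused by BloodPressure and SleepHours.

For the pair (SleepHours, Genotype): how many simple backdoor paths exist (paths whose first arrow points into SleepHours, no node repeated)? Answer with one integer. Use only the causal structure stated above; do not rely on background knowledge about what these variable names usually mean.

3

A backdoor path from SleepHours to Genotype is any simple undirected path whose first edge points into SleepHours (i.e. leaves SleepHours via a parent).
Parents of SleepHours: {BloodPressure}.
Enumerating:
  P1: SleepHours <- BloodPressure -> Genotype
  P2: SleepHours <- BloodPressure -> Smoking <- Genotype
  P3: SleepHours <- BloodPressure -> Smoking <- Exercise <- Genotype
That exhausts the simple backdoor paths. Count: 3.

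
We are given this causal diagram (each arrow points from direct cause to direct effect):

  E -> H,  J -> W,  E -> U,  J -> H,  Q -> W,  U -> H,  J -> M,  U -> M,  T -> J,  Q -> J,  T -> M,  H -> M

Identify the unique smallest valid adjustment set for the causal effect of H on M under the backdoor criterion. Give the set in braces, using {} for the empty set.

{J, U}

Variables eligible for adjustment (non-descendants of H, excluding H and M): {E, J, Q, T, U, W}.
Backdoor paths from H to M:
  P1: H <- E -> U -> M
  P2: H <- U -> M
  P3: H <- J <- T -> M
  P4: H <- J -> M
The empty set is not sufficient: P1 (H <- E -> U -> M) has no collider blocking it and no conditioned non-collider, so it is open.
Try {J, U}:
  P1: blocked at chain node U ∈ conditioning set.
  P2: blocked at fork node U ∈ conditioning set.
  P3: blocked at chain node J ∈ conditioning set.
  P4: blocked at fork node J ∈ conditioning set.
{J, U} contains no descendant of H and blocks every backdoor path.
Every element of {J, U} is needed (dropping J leaves P3 open; dropping U leaves P1 open), so no proper subset is valid.
Among all size-2 subsets of the eligible variables, only {J, U} blocks every backdoor path, so it is the unique smallest valid adjustment set.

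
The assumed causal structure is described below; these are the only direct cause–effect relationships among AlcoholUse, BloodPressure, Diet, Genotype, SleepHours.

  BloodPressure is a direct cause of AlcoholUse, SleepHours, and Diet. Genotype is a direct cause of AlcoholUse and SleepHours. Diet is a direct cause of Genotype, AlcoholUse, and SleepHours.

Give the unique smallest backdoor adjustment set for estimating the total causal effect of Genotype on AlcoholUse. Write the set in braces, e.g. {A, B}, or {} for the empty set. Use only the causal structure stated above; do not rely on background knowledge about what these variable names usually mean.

{Diet}

Variables eligible for adjustment (non-descendants of Genotype, excluding Genotype and AlcoholUse): {BloodPressure, Diet}.
Backdoor paths from Genotype to AlcoholUse:
  P1: Genotype <- Diet <- BloodPressure -> AlcoholUse
  P2: Genotype <- Diet -> AlcoholUse
  P3: Genotype <- Diet -> SleepHours <- BloodPressure -> AlcoholUse
The empty set is not sufficient: P1 (Genotype <- Diet <- BloodPressure -> AlcoholUse) has no collider blocking it and no conditioned non-collider, so it is open.
Try {Diet}:
  P1: blocked at chain node Diet ∈ conditioning set.
  P2: blocked at fork node Diet ∈ conditioning set.
  P3: blocked at fork node Diet ∈ conditioning set.
{Diet} contains no descendant of Genotype and blocks every backdoor path.
No other singleton works — e.g. {BloodPressure} leaves P2 open — so {Diet} is the unique smallest valid adjustment set.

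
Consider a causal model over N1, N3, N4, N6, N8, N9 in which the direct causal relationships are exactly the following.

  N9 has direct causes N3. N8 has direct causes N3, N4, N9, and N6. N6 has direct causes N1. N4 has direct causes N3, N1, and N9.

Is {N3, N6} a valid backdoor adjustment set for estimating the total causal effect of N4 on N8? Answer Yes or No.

Backdoor paths from N4 to N8 (paths whose first edge points into N4):
  P1: N4 <- N3 -> N9 -> N8
  P2: N4 <- N3 -> N8
  P3: N4 <- N1 -> N6 -> N8
  P4: N4 <- N9 <- N3 -> N8
  P5: N4 <- N9 -> N8
Condition 1 (no descendant of N4 in the set): holds — descendants of N4 are {N8}; none are in {N3, N6}.
Condition 2 (every backdoor path blocked by {N3, N6}):
  P1: blocked at fork node N3 ∈ conditioning set.
  P2: blocked at fork node N3 ∈ conditioning set.
  P3: blocked at chain node N6 ∈ conditioning set.
  P4: blocked at fork node N3 ∈ conditioning set.
  P5: open — no interior node is in the conditioning set.
{N3, N6} does not satisfy the backdoor criterion.

No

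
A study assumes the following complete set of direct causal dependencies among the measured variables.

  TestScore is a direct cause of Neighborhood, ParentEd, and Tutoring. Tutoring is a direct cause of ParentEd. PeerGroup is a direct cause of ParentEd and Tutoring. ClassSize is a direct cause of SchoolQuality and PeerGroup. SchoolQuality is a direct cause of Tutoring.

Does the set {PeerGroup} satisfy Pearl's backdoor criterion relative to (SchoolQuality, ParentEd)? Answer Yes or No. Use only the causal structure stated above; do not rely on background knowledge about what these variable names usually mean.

Backdoor paths from SchoolQuality to ParentEd (paths whose first edge points into SchoolQuality):
  P1: SchoolQuality <- ClassSize -> PeerGroup -> Tutoring <- TestScore -> ParentEd
  P2: SchoolQuality <- ClassSize -> PeerGroup -> Tutoring -> ParentEd
  P3: SchoolQuality <- ClassSize -> PeerGroup -> ParentEd
Condition 1 (no descendant of SchoolQuality in the set): holds — descendants of SchoolQuality are {ParentEd, Tutoring}; none are in {PeerGroup}.
Condition 2 (every backdoor path blocked by {PeerGroup}):
  P1: blocked at chain node PeerGroup ∈ conditioning set.
  P2: blocked at chain node PeerGroup ∈ conditioning set.
  P3: blocked at chain node PeerGroup ∈ conditioning set.
{PeerGroup} satisfies the backdoor criterion.

Yes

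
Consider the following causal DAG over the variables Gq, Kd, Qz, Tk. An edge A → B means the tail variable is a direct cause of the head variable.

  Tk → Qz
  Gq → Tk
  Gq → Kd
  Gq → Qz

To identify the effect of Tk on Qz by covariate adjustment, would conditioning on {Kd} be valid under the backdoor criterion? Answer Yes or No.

Backdoor paths from Tk to Qz (paths whose first edge points into Tk):
  P1: Tk <- Gq -> Qz
Condition 1 (no descendant of Tk in the set): holds — descendants of Tk are {Qz}; none are in {Kd}.
Condition 2 (every backdoor path blocked by {Kd}):
  P1: open — no interior node is in the conditioning set.
{Kd} does not satisfy the backdoor criterion.

No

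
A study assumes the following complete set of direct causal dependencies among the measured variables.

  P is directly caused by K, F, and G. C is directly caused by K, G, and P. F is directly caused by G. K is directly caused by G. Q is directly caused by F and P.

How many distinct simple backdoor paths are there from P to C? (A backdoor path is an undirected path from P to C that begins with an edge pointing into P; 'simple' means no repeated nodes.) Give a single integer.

A backdoor path from P to C is any simple undirected path whose first edge points into P (i.e. leaves P via a parent).
Parents of P: {F, G, K}.
Enumerating:
  P1: P <- G -> K -> C
  P2: P <- G -> C
  P3: P <- K <- G -> C
  P4: P <- K -> C
  P5: P <- F <- G -> K -> C
  P6: P <- F <- G -> C
That exhausts the simple backdoor paths. Count: 6.

6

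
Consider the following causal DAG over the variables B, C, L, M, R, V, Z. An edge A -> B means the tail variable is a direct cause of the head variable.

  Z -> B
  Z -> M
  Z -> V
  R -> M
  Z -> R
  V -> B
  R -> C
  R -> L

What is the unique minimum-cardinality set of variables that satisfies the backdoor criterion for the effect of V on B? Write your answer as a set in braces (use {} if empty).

Variables eligible for adjustment (non-descendants of V, excluding V and B): {C, L, M, R, Z}.
Backdoor paths from V to B:
  P1: V <- Z -> B
The empty set is not sufficient: P1 (V <- Z -> B) has no collider blocking it and no conditioned non-collider, so it is open.
Try {Z}:
  P1: blocked at fork node Z ∈ conditioning set.
{Z} contains no descendant of V and blocks every backdoor path.
No other singleton works — e.g. {R} leaves P1 open — so {Z} is the unique smallest valid adjustment set.

{Z}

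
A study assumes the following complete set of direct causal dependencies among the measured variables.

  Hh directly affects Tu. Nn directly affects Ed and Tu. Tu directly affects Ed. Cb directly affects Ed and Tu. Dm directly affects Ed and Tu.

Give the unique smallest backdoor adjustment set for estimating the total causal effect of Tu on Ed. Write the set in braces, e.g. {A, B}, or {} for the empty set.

{Cb, Dm, Nn}

Variables eligible for adjustment (non-descendants of Tu, excluding Tu and Ed): {Cb, Dm, Hh, Nn}.
Backdoor paths from Tu to Ed:
  P1: Tu <- Dm -> Ed
  P2: Tu <- Nn -> Ed
  P3: Tu <- Cb -> Ed
The empty set is not sufficient: P1 (Tu <- Dm -> Ed) has no collider blocking it and no conditioned non-collider, so it is open.
Try {Cb, Dm, Nn}:
  P1: blocked at fork node Dm ∈ conditioning set.
  P2: blocked at fork node Nn ∈ conditioning set.
  P3: blocked at fork node Cb ∈ conditioning set.
{Cb, Dm, Nn} contains no descendant of Tu and blocks every backdoor path.
Every element of {Cb, Dm, Nn} is needed (dropping Cb leaves P3 open; dropping Dm leaves P1 open; dropping Nn leaves P2 open), so no proper subset is valid.
Among all size-3 subsets of the eligible variables, only {Cb, Dm, Nn} blocks every backdoor path, so it is the unique smallest valid adjustment set.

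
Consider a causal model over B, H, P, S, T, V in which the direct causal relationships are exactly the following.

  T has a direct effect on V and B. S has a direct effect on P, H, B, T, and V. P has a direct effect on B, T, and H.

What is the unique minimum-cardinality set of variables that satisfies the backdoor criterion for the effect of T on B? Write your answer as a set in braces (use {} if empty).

Variables eligible for adjustment (non-descendants of T, excluding T and B): {H, P, S}.
Backdoor paths from T to B:
  P1: T <- S -> P -> B
  P2: T <- S -> B
  P3: T <- S -> H <- P -> B
  P4: T <- P <- S -> B
  P5: T <- P -> B
  P6: T <- P -> H <- S -> B
The empty set is not sufficient: P1 (T <- S -> P -> B) has no collider blocking it and no conditioned non-collider, so it is open.
Try {P, S}:
  P1: blocked at fork node S ∈ conditioning set.
  P2: blocked at fork node S ∈ conditioning set.
  P3: blocked at fork node S ∈ conditioning set.
  P4: blocked at chain node P ∈ conditioning set.
  P5: blocked at fork node P ∈ conditioning set.
  P6: blocked at fork node P ∈ conditioning set.
{P, S} contains no descendant of T and blocks every backdoor path.
Every element of {P, S} is needed (dropping P leaves P5 open; dropping S leaves P2 open), so no proper subset is valid.
Among all size-2 subsets of the eligible variables, only {P, S} blocks every backdoor path, so it is the unique smallest valid adjustment set.

{P, S}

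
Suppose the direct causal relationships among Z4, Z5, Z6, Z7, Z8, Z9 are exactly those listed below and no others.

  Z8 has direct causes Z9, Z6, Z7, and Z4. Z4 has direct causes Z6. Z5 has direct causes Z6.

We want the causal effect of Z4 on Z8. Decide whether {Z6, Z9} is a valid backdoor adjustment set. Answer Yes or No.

Yes

Backdoor paths from Z4 to Z8 (paths whose first edge points into Z4):
  P1: Z4 <- Z6 -> Z8
Condition 1 (no descendant of Z4 in the set): holds — descendants of Z4 are {Z8}; none are in {Z6, Z9}.
Condition 2 (every backdoor path blocked by {Z6, Z9}):
  P1: blocked at fork node Z6 ∈ conditioning set.
{Z6, Z9} satisfies the backdoor criterion.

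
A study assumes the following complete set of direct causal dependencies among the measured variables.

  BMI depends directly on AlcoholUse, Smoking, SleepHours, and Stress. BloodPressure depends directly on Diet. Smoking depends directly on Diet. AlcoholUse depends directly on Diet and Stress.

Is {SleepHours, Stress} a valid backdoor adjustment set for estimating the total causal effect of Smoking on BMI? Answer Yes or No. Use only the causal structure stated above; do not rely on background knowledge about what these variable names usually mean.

No

Backdoor paths from Smoking to BMI (paths whose first edge points into Smoking):
  P1: Smoking <- Diet -> AlcoholUse <- Stress -> BMI
  P2: Smoking <- Diet -> AlcoholUse -> BMI
Condition 1 (no descendant of Smoking in the set): holds — descendants of Smoking are {BMI}; none are in {SleepHours, Stress}.
Condition 2 (every backdoor path blocked by {SleepHours, Stress}):
  P1: blocked at collider AlcoholUse (neither it nor any descendant is in the conditioning set).
  P2: open — no interior node is in the conditioning set.
{SleepHours, Stress} does not satisfy the backdoor criterion.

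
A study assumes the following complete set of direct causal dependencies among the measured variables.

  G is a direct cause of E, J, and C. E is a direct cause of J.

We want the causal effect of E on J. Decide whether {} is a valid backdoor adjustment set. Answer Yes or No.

Backdoor paths from E to J (paths whose first edge points into E):
  P1: E <- G -> J
Condition 1 (no descendant of E in the set): holds — descendants of E are {J}; none are in {}.
Condition 2 (every backdoor path blocked by {}):
  P1: open — no interior node is in the conditioning set.
{} does not satisfy the backdoor criterion.

No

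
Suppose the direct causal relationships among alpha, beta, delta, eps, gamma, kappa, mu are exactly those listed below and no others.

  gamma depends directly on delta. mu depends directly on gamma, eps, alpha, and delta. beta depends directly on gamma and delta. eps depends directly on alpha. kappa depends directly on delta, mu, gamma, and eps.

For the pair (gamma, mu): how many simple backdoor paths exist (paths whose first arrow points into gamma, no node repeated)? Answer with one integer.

4

A backdoor path from gamma to mu is any simple undirected path whose first edge points into gamma (i.e. leaves gamma via a parent).
Parents of gamma: {delta}.
Enumerating:
  P1: gamma <- delta -> mu
  P2: gamma <- delta -> kappa <- eps <- alpha -> mu
  P3: gamma <- delta -> kappa <- eps -> mu
  P4: gamma <- delta -> kappa <- mu
That exhausts the simple backdoor paths. Count: 4.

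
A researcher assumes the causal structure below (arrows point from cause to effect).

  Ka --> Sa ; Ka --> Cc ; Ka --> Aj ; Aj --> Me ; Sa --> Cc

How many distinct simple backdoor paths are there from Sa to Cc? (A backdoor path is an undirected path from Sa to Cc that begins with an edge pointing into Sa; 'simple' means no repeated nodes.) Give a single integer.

A backdoor path from Sa to Cc is any simple undirected path whose first edge points into Sa (i.e. leaves Sa via a parent).
Parents of Sa: {Ka}.
Enumerating:
  P1: Sa <- Ka -> Cc
That exhausts the simple backdoor paths. Count: 1.

1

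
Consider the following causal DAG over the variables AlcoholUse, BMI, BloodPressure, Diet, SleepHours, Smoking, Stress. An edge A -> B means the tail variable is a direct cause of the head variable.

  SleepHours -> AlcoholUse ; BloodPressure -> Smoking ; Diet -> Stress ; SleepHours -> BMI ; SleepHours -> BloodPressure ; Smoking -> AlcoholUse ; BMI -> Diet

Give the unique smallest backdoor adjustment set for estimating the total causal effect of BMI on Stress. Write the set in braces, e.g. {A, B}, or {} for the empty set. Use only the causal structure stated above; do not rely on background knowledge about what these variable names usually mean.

Variables eligible for adjustment (non-descendants of BMI, excluding BMI and Stress): {AlcoholUse, BloodPressure, SleepHours, Smoking}.
Backdoor paths from BMI to Stress:
  (none)
With no backdoor paths the empty set already satisfies the criterion, and it is trivially minimal.

{}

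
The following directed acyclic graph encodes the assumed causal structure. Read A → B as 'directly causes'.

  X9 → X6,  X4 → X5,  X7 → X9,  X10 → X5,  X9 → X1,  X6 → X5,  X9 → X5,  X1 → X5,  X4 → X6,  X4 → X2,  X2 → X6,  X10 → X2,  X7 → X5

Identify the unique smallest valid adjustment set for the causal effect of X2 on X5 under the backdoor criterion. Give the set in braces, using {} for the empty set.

{X10, X4}

Variables eligible for adjustment (non-descendants of X2, excluding X2 and X5): {X1, X10, X4, X7, X9}.
Backdoor paths from X2 to X5:
  P1: X2 <- X4 -> X6 <- X9 <- X7 -> X5
  P2: X2 <- X4 -> X6 <- X9 -> X1 -> X5
  P3: X2 <- X4 -> X6 <- X9 -> X5
  P4: X2 <- X4 -> X6 -> X5
  P5: X2 <- X4 -> X5
  P6: X2 <- X10 -> X5
The empty set is not sufficient: P4 (X2 <- X4 -> X6 -> X5) has no collider blocking it and no conditioned non-collider, so it is open.
Try {X10, X4}:
  P1: blocked at fork node X4 ∈ conditioning set.
  P2: blocked at fork node X4 ∈ conditioning set.
  P3: blocked at fork node X4 ∈ conditioning set.
  P4: blocked at fork node X4 ∈ conditioning set.
  P5: blocked at fork node X4 ∈ conditioning set.
  P6: blocked at fork node X10 ∈ conditioning set.
{X10, X4} contains no descendant of X2 and blocks every backdoor path.
Every element of {X10, X4} is needed (dropping X10 leaves P6 open; dropping X4 leaves P4 open), so no proper subset is valid.
Among all size-2 subsets of the eligible variables, only {X10, X4} blocks every backdoor path, so it is the unique smallest valid adjustment set.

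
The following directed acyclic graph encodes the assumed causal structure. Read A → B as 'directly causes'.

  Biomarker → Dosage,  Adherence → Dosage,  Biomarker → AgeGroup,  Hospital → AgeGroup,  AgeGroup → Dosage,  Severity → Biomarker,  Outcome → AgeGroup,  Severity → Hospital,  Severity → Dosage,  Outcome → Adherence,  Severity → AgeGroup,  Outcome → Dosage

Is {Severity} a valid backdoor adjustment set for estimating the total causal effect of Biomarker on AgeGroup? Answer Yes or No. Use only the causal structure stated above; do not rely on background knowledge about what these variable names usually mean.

Backdoor paths from Biomarker to AgeGroup (paths whose first edge points into Biomarker):
  P1: Biomarker <- Severity -> Hospital -> AgeGroup
  P2: Biomarker <- Severity -> AgeGroup
  P3: Biomarker <- Severity -> Dosage <- Outcome -> AgeGroup
  P4: Biomarker <- Severity -> Dosage <- Adherence <- Outcome -> AgeGroup
  P5: Biomarker <- Severity -> Dosage <- AgeGroup
Condition 1 (no descendant of Biomarker in the set): holds — descendants of Biomarker are {AgeGroup, Dosage}; none are in {Severity}.
Condition 2 (every backdoor path blocked by {Severity}):
  P1: blocked at fork node Severity ∈ conditioning set.
  P2: blocked at fork node Severity ∈ conditioning set.
  P3: blocked at fork node Severity ∈ conditioning set.
  P4: blocked at fork node Severity ∈ conditioning set.
  P5: blocked at fork node Severity ∈ conditioning set.
{Severity} satisfies the backdoor criterion.

Yes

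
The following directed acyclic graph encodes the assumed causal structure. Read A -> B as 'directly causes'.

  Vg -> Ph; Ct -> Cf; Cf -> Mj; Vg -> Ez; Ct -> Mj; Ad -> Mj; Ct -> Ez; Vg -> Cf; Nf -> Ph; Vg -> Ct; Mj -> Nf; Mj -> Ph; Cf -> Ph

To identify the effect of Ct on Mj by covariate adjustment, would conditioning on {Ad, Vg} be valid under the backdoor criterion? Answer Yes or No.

Backdoor paths from Ct to Mj (paths whose first edge points into Ct):
  P1: Ct <- Vg -> Cf -> Mj
  P2: Ct <- Vg -> Cf -> Ph <- Mj
  P3: Ct <- Vg -> Cf -> Ph <- Nf <- Mj
  P4: Ct <- Vg -> Ph <- Cf -> Mj
  P5: Ct <- Vg -> Ph <- Mj
  P6: Ct <- Vg -> Ph <- Nf <- Mj
Condition 1 (no descendant of Ct in the set): holds — descendants of Ct are {Cf, Ez, Mj, Nf, Ph}; none are in {Ad, Vg}.
Condition 2 (every backdoor path blocked by {Ad, Vg}):
  P1: blocked at fork node Vg ∈ conditioning set.
  P2: blocked at fork node Vg ∈ conditioning set.
  P3: blocked at fork node Vg ∈ conditioning set.
  P4: blocked at fork node Vg ∈ conditioning set.
  P5: blocked at fork node Vg ∈ conditioning set.
  P6: blocked at fork node Vg ∈ conditioning set.
{Ad, Vg} satisfies the backdoor criterion.

Yes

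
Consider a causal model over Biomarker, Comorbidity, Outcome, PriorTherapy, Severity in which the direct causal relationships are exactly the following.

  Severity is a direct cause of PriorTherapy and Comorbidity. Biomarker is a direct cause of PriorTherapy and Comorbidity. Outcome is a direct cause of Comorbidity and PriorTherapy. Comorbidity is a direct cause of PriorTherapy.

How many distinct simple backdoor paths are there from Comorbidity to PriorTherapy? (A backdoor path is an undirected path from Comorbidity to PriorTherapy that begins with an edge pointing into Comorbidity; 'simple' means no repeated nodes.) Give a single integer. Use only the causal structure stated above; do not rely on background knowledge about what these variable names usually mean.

3

A backdoor path from Comorbidity to PriorTherapy is any simple undirected path whose first edge points into Comorbidity (i.e. leaves Comorbidity via a parent).
Parents of Comorbidity: {Biomarker, Outcome, Severity}.
Enumerating:
  P1: Comorbidity <- Severity -> PriorTherapy
  P2: Comorbidity <- Outcome -> PriorTherapy
  P3: Comorbidity <- Biomarker -> PriorTherapy
That exhausts the simple backdoor paths. Count: 3.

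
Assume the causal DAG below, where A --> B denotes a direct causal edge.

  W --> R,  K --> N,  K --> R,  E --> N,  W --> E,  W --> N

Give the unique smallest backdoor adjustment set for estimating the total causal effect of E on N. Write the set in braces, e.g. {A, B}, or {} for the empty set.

{W}

Variables eligible for adjustment (non-descendants of E, excluding E and N): {K, R, W}.
Backdoor paths from E to N:
  P1: E <- W -> R <- K -> N
  P2: E <- W -> N
The empty set is not sufficient: P2 (E <- W -> N) has no collider blocking it and no conditioned non-collider, so it is open.
Try {W}:
  P1: blocked at fork node W ∈ conditioning set.
  P2: blocked at fork node W ∈ conditioning set.
{W} contains no descendant of E and blocks every backdoor path.
No other singleton works — e.g. {K} leaves P2 open — so {W} is the unique smallest valid adjustment set.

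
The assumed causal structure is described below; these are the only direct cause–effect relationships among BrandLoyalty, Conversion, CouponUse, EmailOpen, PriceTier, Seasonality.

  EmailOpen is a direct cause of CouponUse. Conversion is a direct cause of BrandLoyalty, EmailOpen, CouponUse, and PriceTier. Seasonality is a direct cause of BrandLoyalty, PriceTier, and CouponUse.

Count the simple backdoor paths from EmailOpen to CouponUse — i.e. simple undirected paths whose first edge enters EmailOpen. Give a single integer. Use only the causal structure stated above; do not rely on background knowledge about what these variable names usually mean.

3

A backdoor path from EmailOpen to CouponUse is any simple undirected path whose first edge points into EmailOpen (i.e. leaves EmailOpen via a parent).
Parents of EmailOpen: {Conversion}.
Enumerating:
  P1: EmailOpen <- Conversion -> PriceTier <- Seasonality -> CouponUse
  P2: EmailOpen <- Conversion -> CouponUse
  P3: EmailOpen <- Conversion -> BrandLoyalty <- Seasonality -> CouponUse
That exhausts the simple backdoor paths. Count: 3.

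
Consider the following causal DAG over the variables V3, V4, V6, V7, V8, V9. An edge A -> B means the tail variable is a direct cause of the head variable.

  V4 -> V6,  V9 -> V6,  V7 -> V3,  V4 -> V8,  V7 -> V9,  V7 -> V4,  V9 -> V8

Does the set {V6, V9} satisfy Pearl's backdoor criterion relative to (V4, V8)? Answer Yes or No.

No

Backdoor paths from V4 to V8 (paths whose first edge points into V4):
  P1: V4 <- V7 -> V9 -> V8
Condition 1 (no descendant of V4 in the set): FAILS — V6 is a descendant of V4.
Condition 2 (every backdoor path blocked by {V6, V9}):
  P1: blocked at chain node V9 ∈ conditioning set.
{V6, V9} does not satisfy the backdoor criterion.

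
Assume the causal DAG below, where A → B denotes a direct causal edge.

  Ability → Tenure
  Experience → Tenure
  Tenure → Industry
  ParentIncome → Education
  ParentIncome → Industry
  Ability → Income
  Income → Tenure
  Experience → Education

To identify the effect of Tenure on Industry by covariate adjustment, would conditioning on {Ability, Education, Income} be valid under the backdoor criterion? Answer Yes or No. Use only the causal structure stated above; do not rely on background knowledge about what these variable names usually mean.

Backdoor paths from Tenure to Industry (paths whose first edge points into Tenure):
  P1: Tenure <- Experience -> Education <- ParentIncome -> Industry
Condition 1 (no descendant of Tenure in the set): holds — descendants of Tenure are {Industry}; none are in {Ability, Education, Income}.
Condition 2 (every backdoor path blocked by {Ability, Education, Income}):
  P1: open — collider(s) Education are conditioned on (or have a conditioned descendant) and no non-collider on the path is in the set.
{Ability, Education, Income} does not satisfy the backdoor criterion.

No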